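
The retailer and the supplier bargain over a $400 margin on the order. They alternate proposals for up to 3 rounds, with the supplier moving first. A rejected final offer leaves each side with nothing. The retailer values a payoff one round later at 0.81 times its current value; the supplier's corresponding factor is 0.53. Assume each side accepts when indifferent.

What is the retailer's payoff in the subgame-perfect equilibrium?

152.28

Solve by backward induction from round 3.
Round 3 (the supplier proposes): the retailer will accept anything ≥ 0, so the supplier offers 0 and keeps 400.
Round 2 (the retailer proposes): the supplier can get 400 next round, worth 0.53 × 400 = 212 now; the retailer offers that and keeps 188.
Round 1 (the supplier proposes): the retailer can get 188 next round, worth 0.81 × 188 = 152.28 now. The supplier offers 152.28 and keeps 400 − 152.28 = 247.72.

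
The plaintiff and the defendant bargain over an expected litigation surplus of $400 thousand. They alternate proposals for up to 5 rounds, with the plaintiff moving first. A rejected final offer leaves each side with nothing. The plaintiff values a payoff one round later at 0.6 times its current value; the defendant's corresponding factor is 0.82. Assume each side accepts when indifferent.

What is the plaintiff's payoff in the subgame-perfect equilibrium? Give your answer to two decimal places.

By backward induction:
Round 5 (the plaintiff proposes): the defendant will accept anything ≥ 0, so the plaintiff offers 0 and keeps 400.
Round 4 (the defendant proposes): the plaintiff can get 400 next round, worth 0.6 × 400 = 240 now, so the defendant offers 240, keeping 160.
Round 3 (the plaintiff proposes): the defendant can get 160 next round, worth 0.82 × 160 = 131.2 now. The plaintiff offers 131.2 and keeps 400 − 131.2 = 268.8.
Round 2 (the defendant proposes): the plaintiff can get 268.8 next round, worth 0.6 × 268.8 = 161.28 now. The defendant offers 161.28 and keeps 400 − 161.28 = 238.72.
Round 1 (the plaintiff proposes): the defendant can get 238.72 next round, worth 0.82 × 238.72 = 195.7504 now, so the plaintiff offers 195.7504, keeping 204.2496.

204.25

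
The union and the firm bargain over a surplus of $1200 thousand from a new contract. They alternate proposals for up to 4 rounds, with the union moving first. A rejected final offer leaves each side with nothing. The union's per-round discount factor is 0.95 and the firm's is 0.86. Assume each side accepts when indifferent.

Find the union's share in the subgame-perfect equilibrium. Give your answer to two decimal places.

Work backward from the last round.
Round 4 (the firm proposes): rejection yields 0 for the union; the firm offers 0 and keeps 1200.
Round 3 (the union proposes): the firm can get 1200 next round, worth 0.86 × 1200 = 1032 now. The union offers 1032 and keeps 1200 − 1032 = 168.
Round 2 (the firm proposes): the union can get 168 next round, worth 0.95 × 168 = 159.6 now; the firm offers that and keeps 1040.4.
Round 1 (the union proposes): the firm can get 1040.4 next round, worth 0.86 × 1040.4 = 894.744 now, so the union offers 894.744, keeping 305.256.

305.26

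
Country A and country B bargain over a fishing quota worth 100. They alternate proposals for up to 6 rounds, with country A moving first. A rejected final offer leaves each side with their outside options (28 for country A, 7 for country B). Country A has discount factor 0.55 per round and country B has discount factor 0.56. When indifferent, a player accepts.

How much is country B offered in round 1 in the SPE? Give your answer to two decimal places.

Round 6 (country B proposes): country A gets 28 if talks fail, so country B offers 28 and keeps 72.
Round 5 (country A proposes): country B can get 72 next round, worth 0.56 × 72 = 40.32 now. Country A offers 40.32 and keeps 100 − 40.32 = 59.68.
Round 4 (country B proposes): country A can get 59.68 next round, worth 0.55 × 59.68 = 32.824 now; country B offers that and keeps 67.176.
Round 3 (country A proposes): country B can get 67.176 next round, worth 0.56 × 67.176 = 37.61856 now; country A offers that and keeps 62.38144.
Round 2 (country B proposes): country A can get 62.38144 next round, worth 0.55 × 62.38144 = 34.309792 now, so country B offers 34.309792, keeping 65.690208.
Round 1 (country A proposes): country B can get 65.690208 next round, worth 0.56 × 65.690208 = 36.78651648 now; country A offers that and keeps 63.21348352.

36.79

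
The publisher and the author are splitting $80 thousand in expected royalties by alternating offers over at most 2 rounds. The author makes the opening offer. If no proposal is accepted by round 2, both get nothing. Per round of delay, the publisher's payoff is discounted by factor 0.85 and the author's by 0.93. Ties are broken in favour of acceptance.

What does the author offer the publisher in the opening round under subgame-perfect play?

68

Round 2 (the publisher proposes): rejection yields 0 for the author; the publisher offers 0 and keeps 80.
Round 1 (the author proposes): the publisher can get 80 next round, worth 0.85 × 80 = 68 now. The author offers 68 and keeps 80 − 68 = 12.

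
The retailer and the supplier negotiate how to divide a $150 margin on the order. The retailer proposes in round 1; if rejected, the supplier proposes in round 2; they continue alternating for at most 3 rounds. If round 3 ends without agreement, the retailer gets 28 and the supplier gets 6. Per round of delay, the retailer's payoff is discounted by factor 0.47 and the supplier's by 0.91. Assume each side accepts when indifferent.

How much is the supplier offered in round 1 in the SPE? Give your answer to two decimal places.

Round 3 (the retailer proposes): the supplier gets 6 if talks fail, so the retailer offers 6 and keeps 144.
Round 2 (the supplier proposes): the retailer can get 144 next round, worth 0.47 × 144 = 67.68 now; the supplier offers that and keeps 82.32.
Round 1 (the retailer proposes): the supplier can get 82.32 next round, worth 0.91 × 82.32 = 74.9112 now. The retailer offers 74.9112 and keeps 150 − 74.9112 = 75.0888.

74.91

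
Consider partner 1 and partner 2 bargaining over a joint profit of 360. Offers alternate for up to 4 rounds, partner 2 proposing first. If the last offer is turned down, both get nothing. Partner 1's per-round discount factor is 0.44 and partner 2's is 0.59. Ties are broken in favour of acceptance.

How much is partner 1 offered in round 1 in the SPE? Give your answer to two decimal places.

106.06

Round 4 (partner 1 proposes): partner 2 will accept anything ≥ 0, so partner 1 offers 0 and keeps 360.
Round 3 (partner 2 proposes): partner 1 can get 360 next round, worth 0.44 × 360 = 158.4 now, so partner 2 offers 158.4, keeping 201.6.
Round 2 (partner 1 proposes): partner 2 can get 201.6 next round, worth 0.59 × 201.6 = 118.944 now, so partner 1 offers 118.944, keeping 241.056.
Round 1 (partner 2 proposes): partner 1 can get 241.056 next round, worth 0.44 × 241.056 = 106.06464 now; partner 2 offers that and keeps 253.93536.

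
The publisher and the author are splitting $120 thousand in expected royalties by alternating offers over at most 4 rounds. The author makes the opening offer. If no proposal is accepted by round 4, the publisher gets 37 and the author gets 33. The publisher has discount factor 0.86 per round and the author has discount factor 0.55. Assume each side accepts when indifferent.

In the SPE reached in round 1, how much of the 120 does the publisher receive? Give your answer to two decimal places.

81.83

Round 4 (the publisher proposes): the author gets 33 if talks fail, so the publisher offers 33 and keeps 87.
Round 3 (the author proposes): the publisher can get 87 next round, worth 0.86 × 87 = 74.82 now. The author offers 74.82 and keeps 120 − 74.82 = 45.18.
Round 2 (the publisher proposes): the author can get 45.18 next round, worth 0.55 × 45.18 = 24.849 now; the publisher offers that and keeps 95.151.
Round 1 (the author proposes): the publisher can get 95.151 next round, worth 0.86 × 95.151 = 81.82986 now; the author offers that and keeps 38.17014.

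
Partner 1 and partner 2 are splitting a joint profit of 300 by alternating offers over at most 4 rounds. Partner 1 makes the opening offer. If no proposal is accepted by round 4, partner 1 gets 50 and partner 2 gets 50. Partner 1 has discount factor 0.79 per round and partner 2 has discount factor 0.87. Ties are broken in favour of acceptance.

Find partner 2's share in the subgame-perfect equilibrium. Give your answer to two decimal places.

Round 4 (partner 2 proposes): partner 1 gets 50 if talks fail, so partner 2 offers 50 and keeps 250.
Round 3 (partner 1 proposes): partner 2 can get 250 next round, worth 0.87 × 250 = 217.5 now, so partner 1 offers 217.5, keeping 82.5.
Round 2 (partner 2 proposes): partner 1 can get 82.5 next round, worth 0.79 × 82.5 = 65.175 now. Partner 2 offers 65.175 and keeps 300 − 65.175 = 234.825.
Round 1 (partner 1 proposes): partner 2 can get 234.825 next round, worth 0.87 × 234.825 = 204.29775 now. Partner 1 offers 204.29775 and keeps 300 − 204.29775 = 95.70225.

204.30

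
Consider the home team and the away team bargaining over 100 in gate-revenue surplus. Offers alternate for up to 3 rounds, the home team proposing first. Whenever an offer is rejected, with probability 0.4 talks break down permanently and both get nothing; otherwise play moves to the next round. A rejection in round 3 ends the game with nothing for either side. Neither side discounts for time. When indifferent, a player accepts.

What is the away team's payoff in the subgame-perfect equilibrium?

24

Round 3 (the home team proposes): the away team will accept anything ≥ 0, so the home team offers 0 and keeps 100.
Round 2 (the away team proposes): rejecting gives the home team an expected 0.6 × 100 = 60. The away team offers 60 and keeps 100 − 60 = 40.
Round 1 (the home team proposes): rejecting gives the away team an expected 0.6 × 40 = 24, so the home team offers 24, keeping 76.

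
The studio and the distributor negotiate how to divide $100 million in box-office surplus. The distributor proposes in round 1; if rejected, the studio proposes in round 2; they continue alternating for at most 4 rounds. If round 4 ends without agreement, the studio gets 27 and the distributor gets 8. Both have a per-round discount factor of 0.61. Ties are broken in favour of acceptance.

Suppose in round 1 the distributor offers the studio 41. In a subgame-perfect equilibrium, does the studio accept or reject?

Work out the studio's continuation value if the offer is rejected.
Round 4 (the studio proposes): the distributor gets 8 if talks fail, so the studio offers 8 and keeps 92.
Round 3 (the distributor proposes): the studio can get 92 next round, worth 0.61 × 92 = 56.12 now; the distributor offers that and keeps 43.88.
Round 2 (the studio proposes): the distributor can get 43.88 next round, worth 0.61 × 43.88 = 26.7668 now; the studio offers that and keeps 73.2332.
So by rejecting in round 1, the studio gets 73.2332 next round, worth 0.61 × 73.2332 = 44.672252 now.
Offer 41 < 44.672252, so the studio rejects.

Reject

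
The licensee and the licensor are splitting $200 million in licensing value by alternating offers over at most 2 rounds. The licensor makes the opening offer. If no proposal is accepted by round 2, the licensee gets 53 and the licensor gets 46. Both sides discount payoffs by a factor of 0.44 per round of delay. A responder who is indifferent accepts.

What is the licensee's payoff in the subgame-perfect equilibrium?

Round 2 (the licensee proposes): the licensor gets 46 if talks fail, so the licensee offers 46 and keeps 154.
Round 1 (the licensor proposes): the licensee can get 154 next round, worth 0.44 × 154 = 67.76 now, so the licensor offers 67.76, keeping 132.24.

67.76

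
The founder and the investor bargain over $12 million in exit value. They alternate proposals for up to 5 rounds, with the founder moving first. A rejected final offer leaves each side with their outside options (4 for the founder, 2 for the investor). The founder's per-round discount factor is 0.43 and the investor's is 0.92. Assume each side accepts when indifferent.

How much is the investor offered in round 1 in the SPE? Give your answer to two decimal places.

9.10

Round 5 (the founder proposes): the investor gets 2 if talks fail, so the founder offers 2 and keeps 10.
Round 4 (the investor proposes): the founder can get 10 next round, worth 0.43 × 10 = 4.3 now, so the investor offers 4.3, keeping 7.7.
Round 3 (the founder proposes): the investor can get 7.7 next round, worth 0.92 × 7.7 = 7.084 now, so the founder offers 7.084, keeping 4.916.
Round 2 (the investor proposes): the founder can get 4.916 next round, worth 0.43 × 4.916 = 2.11388 now. The investor offers 2.11388 and keeps 12 − 2.11388 = 9.88612.
Round 1 (the founder proposes): the investor can get 9.88612 next round, worth 0.92 × 9.88612 = 9.0952304 now, so the founder offers 9.0952304, keeping 2.9047696.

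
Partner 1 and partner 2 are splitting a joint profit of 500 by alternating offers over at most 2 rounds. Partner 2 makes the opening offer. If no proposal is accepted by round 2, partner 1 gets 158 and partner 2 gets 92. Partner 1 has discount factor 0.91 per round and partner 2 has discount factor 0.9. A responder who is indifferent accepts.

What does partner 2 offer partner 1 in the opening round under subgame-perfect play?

371.28

Round 2 (partner 1 proposes): partner 2 gets 92 if talks fail, so partner 1 offers 92 and keeps 408.
Round 1 (partner 2 proposes): partner 1 can get 408 next round, worth 0.91 × 408 = 371.28 now; partner 2 offers that and keeps 128.72.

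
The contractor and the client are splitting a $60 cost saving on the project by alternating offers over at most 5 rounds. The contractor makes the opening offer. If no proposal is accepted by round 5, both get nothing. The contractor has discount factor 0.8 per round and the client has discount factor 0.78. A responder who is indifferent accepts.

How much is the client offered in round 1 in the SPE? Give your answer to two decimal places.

Work backward from the last round.
Round 5 (the contractor proposes): rejection yields 0 for the client; the contractor offers 0 and keeps 60.
Round 4 (the client proposes): the contractor can get 60 next round, worth 0.8 × 60 = 48 now, so the client offers 48, keeping 12.
Round 3 (the contractor proposes): the client can get 12 next round, worth 0.78 × 12 = 9.36 now. The contractor offers 9.36 and keeps 60 − 9.36 = 50.64.
Round 2 (the client proposes): the contractor can get 50.64 next round, worth 0.8 × 50.64 = 40.512 now, so the client offers 40.512, keeping 19.488.
Round 1 (the contractor proposes): the client can get 19.488 next round, worth 0.78 × 19.488 = 15.20064 now; the contractor offers that and keeps 44.79936.

15.20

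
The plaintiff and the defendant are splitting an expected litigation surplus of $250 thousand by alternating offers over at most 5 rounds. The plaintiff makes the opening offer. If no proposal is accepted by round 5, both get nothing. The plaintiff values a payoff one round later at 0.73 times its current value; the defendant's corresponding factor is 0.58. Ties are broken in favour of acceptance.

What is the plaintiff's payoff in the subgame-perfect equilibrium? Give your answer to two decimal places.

Round 5 (the plaintiff proposes): rejection yields 0 for the defendant; the plaintiff offers 0 and keeps 250.
Round 4 (the defendant proposes): the plaintiff can get 250 next round, worth 0.73 × 250 = 182.5 now. The defendant offers 182.5 and keeps 250 − 182.5 = 67.5.
Round 3 (the plaintiff proposes): the defendant can get 67.5 next round, worth 0.58 × 67.5 = 39.15 now. The plaintiff offers 39.15 and keeps 250 − 39.15 = 210.85.
Round 2 (the defendant proposes): the plaintiff can get 210.85 next round, worth 0.73 × 210.85 = 153.9205 now; the defendant offers that and keeps 96.0795.
Round 1 (the plaintiff proposes): the defendant can get 96.0795 next round, worth 0.58 × 96.0795 = 55.72611 now, so the plaintiff offers 55.72611, keeping 194.27389.

194.27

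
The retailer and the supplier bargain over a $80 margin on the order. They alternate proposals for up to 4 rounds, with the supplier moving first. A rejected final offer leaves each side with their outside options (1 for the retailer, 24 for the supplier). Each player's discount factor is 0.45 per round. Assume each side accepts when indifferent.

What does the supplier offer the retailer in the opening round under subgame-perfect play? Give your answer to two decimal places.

24.90

Solve by backward induction from round 4.
Round 4 (the retailer proposes): the supplier gets 24 if talks fail, so the retailer offers 24 and keeps 56.
Round 3 (the supplier proposes): the retailer can get 56 next round, worth 0.45 × 56 = 25.2 now, so the supplier offers 25.2, keeping 54.8.
Round 2 (the retailer proposes): the supplier can get 54.8 next round, worth 0.45 × 54.8 = 24.66 now, so the retailer offers 24.66, keeping 55.34.
Round 1 (the supplier proposes): the retailer can get 55.34 next round, worth 0.45 × 55.34 = 24.903 now. The supplier offers 24.903 and keeps 80 − 24.903 = 55.097.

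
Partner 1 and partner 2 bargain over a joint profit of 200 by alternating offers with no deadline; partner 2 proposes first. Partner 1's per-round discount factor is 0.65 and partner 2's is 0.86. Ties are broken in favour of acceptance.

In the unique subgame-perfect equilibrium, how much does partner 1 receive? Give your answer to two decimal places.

41.27

Let x be partner 2's share when partner 2 proposes and y be partner 1's share when partner 1 proposes.
Partner 1 accepts iff offered ≥ 0.65·y, so x = 200 − 0.65y. Symmetrically y = 200 − 0.86x.
Substituting: x = 200 − 0.65(200 − 0.86x), giving x(1 − 0.86·0.65) = 200(1 − 0.65).
So x = 200 × 0.35 / 0.441 ≈ 158.7302, and partner 1 receives 200 − x ≈ 41.2698.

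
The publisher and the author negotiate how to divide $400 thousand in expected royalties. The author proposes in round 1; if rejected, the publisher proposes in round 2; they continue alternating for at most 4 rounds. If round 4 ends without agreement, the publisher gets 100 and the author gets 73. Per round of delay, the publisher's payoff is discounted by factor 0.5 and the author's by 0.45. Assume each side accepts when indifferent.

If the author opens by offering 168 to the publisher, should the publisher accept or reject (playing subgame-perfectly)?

Round 4 (the publisher proposes): the author gets 73 if talks fail, so the publisher offers 73 and keeps 327.
Round 3 (the author proposes): the publisher can get 327 next round, worth 0.5 × 327 = 163.5 now, so the author offers 163.5, keeping 236.5.
Round 2 (the publisher proposes): the author can get 236.5 next round, worth 0.45 × 236.5 = 106.425 now, so the publisher offers 106.425, keeping 293.575.
So by rejecting in round 1, the publisher gets 293.575 next round, worth 0.5 × 293.575 = 146.7875 now.
Offer 168 ≥ 146.7875, so the publisher accepts.

Accept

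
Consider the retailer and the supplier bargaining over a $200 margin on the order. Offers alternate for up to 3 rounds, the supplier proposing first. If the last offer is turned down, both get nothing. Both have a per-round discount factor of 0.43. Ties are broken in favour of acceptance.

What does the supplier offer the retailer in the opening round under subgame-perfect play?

49.02

Round 3 (the supplier proposes): the retailer will accept anything ≥ 0, so the supplier offers 0 and keeps 200.
Round 2 (the retailer proposes): the supplier can get 200 next round, worth 0.43 × 200 = 86 now, so the retailer offers 86, keeping 114.
Round 1 (the supplier proposes): the retailer can get 114 next round, worth 0.43 × 114 = 49.02 now, so the supplier offers 49.02, keeping 150.98.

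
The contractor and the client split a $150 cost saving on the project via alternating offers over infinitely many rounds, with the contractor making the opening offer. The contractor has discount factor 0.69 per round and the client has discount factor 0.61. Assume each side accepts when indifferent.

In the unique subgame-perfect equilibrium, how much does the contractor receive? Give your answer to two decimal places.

Let x be the contractor's share when the contractor proposes and y be the client's share when the client proposes.
The client accepts iff offered ≥ 0.61·y, so x = 150 − 0.61y. Symmetrically y = 150 − 0.69x.
Substituting: x = 150 − 0.61(150 − 0.69x), giving x(1 − 0.69·0.61) = 150(1 − 0.61).
So x = 150 × 0.39 / 0.5791 ≈ 101.0188, and the client receives 150 − x ≈ 48.9812.

101.02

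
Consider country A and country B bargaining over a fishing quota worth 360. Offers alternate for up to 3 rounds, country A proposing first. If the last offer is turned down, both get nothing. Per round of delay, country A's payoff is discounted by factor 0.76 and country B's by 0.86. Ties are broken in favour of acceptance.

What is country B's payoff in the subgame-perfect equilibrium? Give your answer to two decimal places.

74.30

Round 3 (country A proposes): country B will accept anything ≥ 0, so country A offers 0 and keeps 360.
Round 2 (country B proposes): country A can get 360 next round, worth 0.76 × 360 = 273.6 now; country B offers that and keeps 86.4.
Round 1 (country A proposes): country B can get 86.4 next round, worth 0.86 × 86.4 = 74.304 now. Country A offers 74.304 and keeps 360 − 74.304 = 285.696.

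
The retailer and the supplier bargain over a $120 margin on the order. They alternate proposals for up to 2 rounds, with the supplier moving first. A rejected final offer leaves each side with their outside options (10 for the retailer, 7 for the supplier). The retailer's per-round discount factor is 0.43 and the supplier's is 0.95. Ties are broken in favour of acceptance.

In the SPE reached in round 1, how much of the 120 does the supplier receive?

Round 2 (the retailer proposes): the supplier gets 7 if talks fail, so the retailer offers 7 and keeps 113.
Round 1 (the supplier proposes): the retailer can get 113 next round, worth 0.43 × 113 = 48.59 now; the supplier offers that and keeps 71.41.

71.41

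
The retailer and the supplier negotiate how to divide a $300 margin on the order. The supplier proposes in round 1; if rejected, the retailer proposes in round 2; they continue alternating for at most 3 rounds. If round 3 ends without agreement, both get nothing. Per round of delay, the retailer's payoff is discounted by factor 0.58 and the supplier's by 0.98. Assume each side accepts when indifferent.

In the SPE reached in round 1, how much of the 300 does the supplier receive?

296.52

Round 3 (the supplier proposes): rejection yields 0 for the retailer; the supplier offers 0 and keeps 300.
Round 2 (the retailer proposes): the supplier can get 300 next round, worth 0.98 × 300 = 294 now; the retailer offers that and keeps 6.
Round 1 (the supplier proposes): the retailer can get 6 next round, worth 0.58 × 6 = 3.48 now; the supplier offers that and keeps 296.52.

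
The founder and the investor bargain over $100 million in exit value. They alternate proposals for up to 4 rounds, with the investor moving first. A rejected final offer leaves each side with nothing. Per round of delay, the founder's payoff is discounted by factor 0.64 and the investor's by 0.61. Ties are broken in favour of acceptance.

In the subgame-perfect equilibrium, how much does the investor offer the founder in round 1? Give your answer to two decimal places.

Round 4 (the founder proposes): rejection yields 0 for the investor; the founder offers 0 and keeps 100.
Round 3 (the investor proposes): the founder can get 100 next round, worth 0.64 × 100 = 64 now; the investor offers that and keeps 36.
Round 2 (the founder proposes): the investor can get 36 next round, worth 0.61 × 36 = 21.96 now; the founder offers that and keeps 78.04.
Round 1 (the investor proposes): the founder can get 78.04 next round, worth 0.64 × 78.04 = 49.9456 now. The investor offers 49.9456 and keeps 100 − 49.9456 = 50.0544.

49.95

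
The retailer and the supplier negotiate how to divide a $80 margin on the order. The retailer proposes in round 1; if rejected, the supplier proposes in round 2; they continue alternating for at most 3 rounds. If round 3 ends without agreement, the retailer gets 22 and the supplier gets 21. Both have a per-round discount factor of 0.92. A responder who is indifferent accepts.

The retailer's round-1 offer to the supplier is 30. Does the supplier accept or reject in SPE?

Accept

Work out the supplier's continuation value if the offer is rejected.
Round 3 (the retailer proposes): the supplier gets 21 if talks fail, so the retailer offers 21 and keeps 59.
Round 2 (the supplier proposes): the retailer can get 59 next round, worth 0.92 × 59 = 54.28 now, so the supplier offers 54.28, keeping 25.72.
So by rejecting in round 1, the supplier gets 25.72 next round, worth 0.92 × 25.72 = 23.6624 now.
Offer 30 ≥ 23.6624, so the supplier accepts.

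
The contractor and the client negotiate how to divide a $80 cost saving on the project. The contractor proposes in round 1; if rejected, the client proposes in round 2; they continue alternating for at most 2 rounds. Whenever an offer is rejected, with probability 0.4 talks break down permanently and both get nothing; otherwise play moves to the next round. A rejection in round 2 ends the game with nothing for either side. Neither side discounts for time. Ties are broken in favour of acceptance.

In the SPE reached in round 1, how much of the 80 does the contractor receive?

32

By backward induction:
Round 2 (the client proposes): rejection yields 0 for the contractor; the client offers 0 and keeps 80.
Round 1 (the contractor proposes): rejecting gives the client an expected 0.6 × 80 = 48. The contractor offers 48 and keeps 80 − 48 = 32.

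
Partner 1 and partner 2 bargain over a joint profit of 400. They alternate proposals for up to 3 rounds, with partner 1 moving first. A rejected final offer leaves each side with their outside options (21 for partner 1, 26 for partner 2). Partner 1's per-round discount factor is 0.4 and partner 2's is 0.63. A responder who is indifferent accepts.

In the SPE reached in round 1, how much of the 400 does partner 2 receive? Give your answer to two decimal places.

157.75

Round 3 (partner 1 proposes): partner 2 gets 26 if talks fail, so partner 1 offers 26 and keeps 374.
Round 2 (partner 2 proposes): partner 1 can get 374 next round, worth 0.4 × 374 = 149.6 now. Partner 2 offers 149.6 and keeps 400 − 149.6 = 250.4.
Round 1 (partner 1 proposes): partner 2 can get 250.4 next round, worth 0.63 × 250.4 = 157.752 now, so partner 1 offers 157.752, keeping 242.248.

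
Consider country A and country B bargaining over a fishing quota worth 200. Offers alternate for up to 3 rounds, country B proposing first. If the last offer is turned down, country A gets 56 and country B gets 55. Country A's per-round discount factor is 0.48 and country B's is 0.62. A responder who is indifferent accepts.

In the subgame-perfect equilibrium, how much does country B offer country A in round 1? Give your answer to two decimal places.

Solve by backward induction from round 3.
Round 3 (country B proposes): country A gets 56 if talks fail, so country B offers 56 and keeps 144.
Round 2 (country A proposes): country B can get 144 next round, worth 0.62 × 144 = 89.28 now, so country A offers 89.28, keeping 110.72.
Round 1 (country B proposes): country A can get 110.72 next round, worth 0.48 × 110.72 = 53.1456 now, so country B offers 53.1456, keeping 146.8544.

53.15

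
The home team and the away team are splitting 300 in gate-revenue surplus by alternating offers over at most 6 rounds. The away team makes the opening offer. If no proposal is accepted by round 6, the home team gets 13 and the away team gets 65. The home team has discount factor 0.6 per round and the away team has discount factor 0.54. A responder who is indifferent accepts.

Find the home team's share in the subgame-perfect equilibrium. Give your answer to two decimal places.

124.43

Round 6 (the home team proposes): the away team gets 65 if talks fail, so the home team offers 65 and keeps 235.
Round 5 (the away team proposes): the home team can get 235 next round, worth 0.6 × 235 = 141 now. The away team offers 141 and keeps 300 − 141 = 159.
Round 4 (the home team proposes): the away team can get 159 next round, worth 0.54 × 159 = 85.86 now, so the home team offers 85.86, keeping 214.14.
Round 3 (the away team proposes): the home team can get 214.14 next round, worth 0.6 × 214.14 = 128.484 now, so the away team offers 128.484, keeping 171.516.
Round 2 (the home team proposes): the away team can get 171.516 next round, worth 0.54 × 171.516 = 92.61864 now; the home team offers that and keeps 207.38136.
Round 1 (the away team proposes): the home team can get 207.38136 next round, worth 0.6 × 207.38136 = 124.428816 now; the away team offers that and keeps 175.571184.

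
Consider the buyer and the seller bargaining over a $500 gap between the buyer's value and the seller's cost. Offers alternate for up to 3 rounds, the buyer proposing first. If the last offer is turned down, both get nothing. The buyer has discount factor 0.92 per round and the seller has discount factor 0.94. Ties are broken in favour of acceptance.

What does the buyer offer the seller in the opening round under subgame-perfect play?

37.6

Round 3 (the buyer proposes): the seller will accept anything ≥ 0, so the buyer offers 0 and keeps 500.
Round 2 (the seller proposes): the buyer can get 500 next round, worth 0.92 × 500 = 460 now, so the seller offers 460, keeping 40.
Round 1 (the buyer proposes): the seller can get 40 next round, worth 0.94 × 40 = 37.6 now; the buyer offers that and keeps 462.4.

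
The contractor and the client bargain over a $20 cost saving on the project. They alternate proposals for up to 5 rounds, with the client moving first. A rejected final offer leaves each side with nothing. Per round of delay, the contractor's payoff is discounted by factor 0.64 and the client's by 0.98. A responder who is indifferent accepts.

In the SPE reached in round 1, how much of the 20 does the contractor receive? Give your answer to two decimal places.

0.42

Solve by backward induction from round 5.
Round 5 (the client proposes): rejection yields 0 for the contractor; the client offers 0 and keeps 20.
Round 4 (the contractor proposes): the client can get 20 next round, worth 0.98 × 20 = 19.6 now. The contractor offers 19.6 and keeps 20 − 19.6 = 0.4.
Round 3 (the client proposes): the contractor can get 0.4 next round, worth 0.64 × 0.4 = 0.256 now; the client offers that and keeps 19.744.
Round 2 (the contractor proposes): the client can get 19.744 next round, worth 0.98 × 19.744 = 19.34912 now. The contractor offers 19.34912 and keeps 20 − 19.34912 = 0.65088.
Round 1 (the client proposes): the contractor can get 0.65088 next round, worth 0.64 × 0.65088 = 0.4165632 now, so the client offers 0.4165632, keeping 19.5834368.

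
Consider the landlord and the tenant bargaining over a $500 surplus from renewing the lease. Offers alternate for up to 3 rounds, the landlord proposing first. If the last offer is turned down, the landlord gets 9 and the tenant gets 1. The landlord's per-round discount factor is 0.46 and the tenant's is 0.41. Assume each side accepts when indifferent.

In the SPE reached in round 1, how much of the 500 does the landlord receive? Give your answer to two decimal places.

389.11

Round 3 (the landlord proposes): the tenant gets 1 if talks fail, so the landlord offers 1 and keeps 499.
Round 2 (the tenant proposes): the landlord can get 499 next round, worth 0.46 × 499 = 229.54 now. The tenant offers 229.54 and keeps 500 − 229.54 = 270.46.
Round 1 (the landlord proposes): the tenant can get 270.46 next round, worth 0.41 × 270.46 = 110.8886 now; the landlord offers that and keeps 389.1114.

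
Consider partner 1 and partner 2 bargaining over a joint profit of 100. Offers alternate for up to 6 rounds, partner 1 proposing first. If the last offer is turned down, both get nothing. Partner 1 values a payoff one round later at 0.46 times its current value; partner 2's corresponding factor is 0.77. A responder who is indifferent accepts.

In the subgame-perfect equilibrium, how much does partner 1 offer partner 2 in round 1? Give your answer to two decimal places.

By backward induction:
Round 6 (partner 2 proposes): rejection yields 0 for partner 1; partner 2 offers 0 and keeps 100.
Round 5 (partner 1 proposes): partner 2 can get 100 next round, worth 0.77 × 100 = 77 now; partner 1 offers that and keeps 23.
Round 4 (partner 2 proposes): partner 1 can get 23 next round, worth 0.46 × 23 = 10.58 now. Partner 2 offers 10.58 and keeps 100 − 10.58 = 89.42.
Round 3 (partner 1 proposes): partner 2 can get 89.42 next round, worth 0.77 × 89.42 = 68.8534 now. Partner 1 offers 68.8534 and keeps 100 − 68.8534 = 31.1466.
Round 2 (partner 2 proposes): partner 1 can get 31.1466 next round, worth 0.46 × 31.1466 = 14.327436 now, so partner 2 offers 14.327436, keeping 85.672564.
Round 1 (partner 1 proposes): partner 2 can get 85.672564 next round, worth 0.77 × 85.672564 = 65.96787428 now, so partner 1 offers 65.96787428, keeping 34.03212572.

65.97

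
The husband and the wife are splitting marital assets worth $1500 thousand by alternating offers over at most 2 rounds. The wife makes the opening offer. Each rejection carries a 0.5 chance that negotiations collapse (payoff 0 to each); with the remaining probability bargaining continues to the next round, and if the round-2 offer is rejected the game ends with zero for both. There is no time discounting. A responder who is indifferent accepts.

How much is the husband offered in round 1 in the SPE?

Round 2 (the husband proposes): rejection yields 0 for the wife; the husband offers 0 and keeps 1500.
Round 1 (the wife proposes): rejecting gives the husband an expected 0.5 × 1500 = 750; the wife offers that and keeps 750.

750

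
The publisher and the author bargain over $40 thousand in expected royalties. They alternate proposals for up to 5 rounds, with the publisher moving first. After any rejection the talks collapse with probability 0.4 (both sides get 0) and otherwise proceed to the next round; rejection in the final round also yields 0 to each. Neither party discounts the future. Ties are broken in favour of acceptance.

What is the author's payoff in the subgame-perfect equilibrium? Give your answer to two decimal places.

Round 5 (the publisher proposes): the author will accept anything ≥ 0, so the publisher offers 0 and keeps 40.
Round 4 (the author proposes): rejecting gives the publisher an expected 0.6 × 40 = 24; the author offers that and keeps 16.
Round 3 (the publisher proposes): rejecting gives the author an expected 0.6 × 16 = 9.6, so the publisher offers 9.6, keeping 30.4.
Round 2 (the author proposes): rejecting gives the publisher an expected 0.6 × 30.4 = 18.24. The author offers 18.24 and keeps 40 − 18.24 = 21.76.
Round 1 (the publisher proposes): rejecting gives the author an expected 0.6 × 21.76 = 13.056, so the publisher offers 13.056, keeping 26.944.

13.06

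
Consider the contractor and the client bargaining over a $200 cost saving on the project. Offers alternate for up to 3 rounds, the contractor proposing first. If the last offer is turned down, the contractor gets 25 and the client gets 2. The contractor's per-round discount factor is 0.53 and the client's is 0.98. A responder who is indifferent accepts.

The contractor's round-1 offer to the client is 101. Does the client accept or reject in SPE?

Work out the client's continuation value if the offer is rejected.
Round 3 (the contractor proposes): the client gets 2 if talks fail, so the contractor offers 2 and keeps 198.
Round 2 (the client proposes): the contractor can get 198 next round, worth 0.53 × 198 = 104.94 now, so the client offers 104.94, keeping 95.06.
So by rejecting in round 1, the client gets 95.06 next round, worth 0.98 × 95.06 = 93.1588 now.
Offer 101 ≥ 93.1588, so the client accepts.

Accept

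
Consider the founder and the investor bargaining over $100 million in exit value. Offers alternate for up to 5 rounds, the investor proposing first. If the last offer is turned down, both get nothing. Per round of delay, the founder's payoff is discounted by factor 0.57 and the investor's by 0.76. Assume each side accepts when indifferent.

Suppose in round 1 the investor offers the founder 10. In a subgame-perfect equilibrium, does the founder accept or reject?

Round 5 (the investor proposes): rejection yields 0 for the founder; the investor offers 0 and keeps 100.
Round 4 (the founder proposes): the investor can get 100 next round, worth 0.76 × 100 = 76 now. The founder offers 76 and keeps 100 − 76 = 24.
Round 3 (the investor proposes): the founder can get 24 next round, worth 0.57 × 24 = 13.68 now; the investor offers that and keeps 86.32.
Round 2 (the founder proposes): the investor can get 86.32 next round, worth 0.76 × 86.32 = 65.6032 now. The founder offers 65.6032 and keeps 100 − 65.6032 = 34.3968.
So by rejecting in round 1, the founder gets 34.3968 next round, worth 0.57 × 34.3968 = 19.606176 now.
Offer 10 < 19.606176, so the founder rejects.

Reject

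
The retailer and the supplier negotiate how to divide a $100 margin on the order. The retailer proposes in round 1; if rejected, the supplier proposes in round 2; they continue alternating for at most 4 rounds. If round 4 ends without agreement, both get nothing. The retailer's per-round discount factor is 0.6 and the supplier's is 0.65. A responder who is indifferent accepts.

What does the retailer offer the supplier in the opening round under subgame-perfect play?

51.35

By backward induction:
Round 4 (the supplier proposes): rejection yields 0 for the retailer; the supplier offers 0 and keeps 100.
Round 3 (the retailer proposes): the supplier can get 100 next round, worth 0.65 × 100 = 65 now, so the retailer offers 65, keeping 35.
Round 2 (the supplier proposes): the retailer can get 35 next round, worth 0.6 × 35 = 21 now. The supplier offers 21 and keeps 100 − 21 = 79.
Round 1 (the retailer proposes): the supplier can get 79 next round, worth 0.65 × 79 = 51.35 now. The retailer offers 51.35 and keeps 100 − 51.35 = 48.65.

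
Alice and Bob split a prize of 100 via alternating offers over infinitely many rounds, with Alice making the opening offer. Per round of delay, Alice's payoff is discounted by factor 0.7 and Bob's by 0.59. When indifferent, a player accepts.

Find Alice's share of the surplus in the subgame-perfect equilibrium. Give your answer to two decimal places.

Let x be Alice's share when Alice proposes and y be Bob's share when Bob proposes.
Bob accepts iff offered ≥ 0.59·y, so x = 100 − 0.59y. Symmetrically y = 100 − 0.7x.
Substituting: x = 100 − 0.59(100 − 0.7x), giving x(1 − 0.7·0.59) = 100(1 − 0.59).
So x = 100 × 0.41 / 0.587 ≈ 69.8467, and Bob receives 100 − x ≈ 30.1533.

69.85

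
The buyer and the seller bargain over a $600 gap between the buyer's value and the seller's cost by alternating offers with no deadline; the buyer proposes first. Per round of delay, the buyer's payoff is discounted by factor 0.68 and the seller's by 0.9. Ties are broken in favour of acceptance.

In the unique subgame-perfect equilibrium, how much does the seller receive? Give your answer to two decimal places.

445.36

In a stationary SPE each proposer offers the other exactly their discounted continuation value.
If the buyer keeps x when proposing and the seller keeps y when proposing, then x = 600 − 0.9y and y = 600 − 0.68x.
Solving: x = 600(1 − 0.9) / (1 − 0.68·0.9) = 60 / 0.388 ≈ 154.6392.
The seller gets 600 − 154.6392 ≈ 445.3608.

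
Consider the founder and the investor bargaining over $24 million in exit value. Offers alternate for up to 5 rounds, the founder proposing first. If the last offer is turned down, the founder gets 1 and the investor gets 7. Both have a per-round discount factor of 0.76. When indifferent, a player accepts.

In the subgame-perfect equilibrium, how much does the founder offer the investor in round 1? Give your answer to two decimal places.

Round 5 (the founder proposes): the investor gets 7 if talks fail, so the founder offers 7 and keeps 17.
Round 4 (the investor proposes): the founder can get 17 next round, worth 0.76 × 17 = 12.92 now, so the investor offers 12.92, keeping 11.08.
Round 3 (the founder proposes): the investor can get 11.08 next round, worth 0.76 × 11.08 = 8.4208 now. The founder offers 8.4208 and keeps 24 − 8.4208 = 15.5792.
Round 2 (the investor proposes): the founder can get 15.5792 next round, worth 0.76 × 15.5792 = 11.840192 now, so the investor offers 11.840192, keeping 12.159808.
Round 1 (the founder proposes): the investor can get 12.159808 next round, worth 0.76 × 12.159808 = 9.24145408 now, so the founder offers 9.24145408, keeping 14.75854592.

9.24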